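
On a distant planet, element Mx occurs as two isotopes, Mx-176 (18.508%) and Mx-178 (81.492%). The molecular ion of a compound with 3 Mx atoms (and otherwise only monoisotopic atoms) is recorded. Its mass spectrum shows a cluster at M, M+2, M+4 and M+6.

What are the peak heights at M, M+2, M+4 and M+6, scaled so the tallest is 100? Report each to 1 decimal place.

The 3 Mx atoms are independent, so intensities follow the terms of (0.18508 + 0.81492)^3.
P(M) = 0.18508^3 = 0.006340
P(M+2) = 3 × 0.18508^2 × 0.81492^1 = 0.083744
P(M+4) = 3 × 0.18508^1 × 0.81492^2 = 0.368732
P(M+6) = 0.81492^3 = 0.541184
The M+6 peak is largest (0.541184); scaling to 100 gives 1.2 : 15.5 : 68.1 : 100.0.

1.2 : 15.5 : 68.1 : 100.0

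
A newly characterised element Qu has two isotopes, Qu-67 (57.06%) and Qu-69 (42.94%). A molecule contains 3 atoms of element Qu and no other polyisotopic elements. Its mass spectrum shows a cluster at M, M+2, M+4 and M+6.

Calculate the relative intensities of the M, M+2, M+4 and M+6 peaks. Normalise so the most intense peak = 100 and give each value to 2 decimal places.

44.29 : 100.00 : 75.25 : 18.88

Each Qu atom is independently Qu-67 (p = 0.5706) or Qu-69 (q = 0.4294); the cluster is the binomial expansion (p + q)^3.
P(M) = 0.5706^3 = 0.185778
P(M+2) = 3 × 0.5706^2 × 0.4294^1 = 0.419418
P(M+4) = 3 × 0.5706^1 × 0.4294^2 = 0.315629
P(M+6) = 0.4294^3 = 0.079175
The M+2 peak is largest (0.419418); scaling to 100 gives 44.29 : 100.00 : 75.25 : 18.88.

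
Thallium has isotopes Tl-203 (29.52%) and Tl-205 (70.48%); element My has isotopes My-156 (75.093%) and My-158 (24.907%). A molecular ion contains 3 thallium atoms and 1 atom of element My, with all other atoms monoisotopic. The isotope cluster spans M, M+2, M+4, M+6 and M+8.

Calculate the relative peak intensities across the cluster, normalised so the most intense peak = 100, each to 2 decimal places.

Thallium pattern (n=3): 0.02572463 : 0.18425524 : 0.43991564 : 0.35010449
Element My pattern (n=1): 0.75093 : 0.24907
Convolve the two distributions (both contribute in 2-u steps):
  M: 0.02572463×0.75093 = 0.019317
  M+2: 0.02572463×0.24907 + 0.18425524×0.75093 = 0.144770
  M+4: 0.18425524×0.24907 + 0.43991564×0.75093 = 0.376238
  M+6: 0.43991564×0.24907 + 0.35010449×0.75093 = 0.372474
  M+8: 0.35010449×0.24907 = 0.087201
Scale to base peak (0.376238) = 100: 5.13 : 38.48 : 100.00 : 99.00 : 23.18

5.13 : 38.48 : 100.00 : 99.00 : 23.18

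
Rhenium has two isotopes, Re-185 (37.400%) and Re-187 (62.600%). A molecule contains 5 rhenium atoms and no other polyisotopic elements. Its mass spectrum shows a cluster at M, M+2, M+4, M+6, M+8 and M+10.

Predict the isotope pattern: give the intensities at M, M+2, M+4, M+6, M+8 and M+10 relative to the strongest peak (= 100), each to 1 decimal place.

The 5 Re atoms are independent, so intensities follow the terms of (0.37400 + 0.62600)^5.
P(M) = 0.37400^5 = 0.007317
P(M+2) = 5 × 0.37400^4 × 0.62600^1 = 0.061239
P(M+4) = 10 × 0.37400^3 × 0.62600^2 = 0.205005
P(M+6) = 10 × 0.37400^2 × 0.62600^3 = 0.343136
P(M+8) = 5 × 0.37400^1 × 0.62600^4 = 0.287170
P(M+10) = 0.62600^5 = 0.096133
The M+6 peak is largest (0.343136); scaling to 100 gives 2.1 : 17.8 : 59.7 : 100.0 : 83.7 : 28.0.

2.1 : 17.8 : 59.7 : 100.0 : 83.7 : 28.0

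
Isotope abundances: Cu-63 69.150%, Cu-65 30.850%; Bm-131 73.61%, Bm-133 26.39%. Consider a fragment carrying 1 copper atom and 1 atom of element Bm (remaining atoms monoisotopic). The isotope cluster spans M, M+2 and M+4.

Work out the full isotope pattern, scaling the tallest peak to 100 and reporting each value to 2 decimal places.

Copper pattern (n=1): 0.6915 : 0.3085
Element Bm pattern (n=1): 0.7361 : 0.2639
Convolve the two distributions (both contribute in 2-u steps):
  M: 0.6915×0.7361 = 0.509013
  M+2: 0.6915×0.2639 + 0.3085×0.7361 = 0.409574
  M+4: 0.3085×0.2639 = 0.081413
Scale to base peak (0.509013) = 100: 100.00 : 80.46 : 15.99

100.00 : 80.46 : 15.99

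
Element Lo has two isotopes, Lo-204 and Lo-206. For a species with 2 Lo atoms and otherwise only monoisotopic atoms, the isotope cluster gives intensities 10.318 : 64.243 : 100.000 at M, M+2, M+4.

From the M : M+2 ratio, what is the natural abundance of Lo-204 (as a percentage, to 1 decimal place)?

24.3%

If p is the fraction of Lo that is Lo-204, then I(M+2)/I(M) = [C(2,1)·p^1·(1−p)] / p^2 = 2·(1−p)/p = 64.243/10.318 = 6.2263
(1−p)/p = 6.2263/2 = 3.1132  ⇒  p = 1/(1 + 3.1132) = 0.2431
Lo-204: 24.3%, Lo-206: 75.7%.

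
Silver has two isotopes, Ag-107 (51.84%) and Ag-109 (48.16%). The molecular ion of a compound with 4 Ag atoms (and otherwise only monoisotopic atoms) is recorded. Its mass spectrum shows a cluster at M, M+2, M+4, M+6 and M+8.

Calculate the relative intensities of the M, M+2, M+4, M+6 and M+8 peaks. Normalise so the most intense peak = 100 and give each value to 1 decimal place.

Expanding (0.5184 + 0.4816)^4:
P(M) = 0.5184^4 = 0.072220
P(M+2) = 4 × 0.5184^3 × 0.4816^1 = 0.268375
P(M+4) = 6 × 0.5184^2 × 0.4816^2 = 0.373985
P(M+6) = 4 × 0.5184^1 × 0.4816^3 = 0.231624
P(M+8) = 0.4816^4 = 0.053795
The M+4 peak is largest (0.373985); scaling to 100 gives 19.3 : 71.8 : 100.0 : 61.9 : 14.4.

19.3 : 71.8 : 100.0 : 61.9 : 14.4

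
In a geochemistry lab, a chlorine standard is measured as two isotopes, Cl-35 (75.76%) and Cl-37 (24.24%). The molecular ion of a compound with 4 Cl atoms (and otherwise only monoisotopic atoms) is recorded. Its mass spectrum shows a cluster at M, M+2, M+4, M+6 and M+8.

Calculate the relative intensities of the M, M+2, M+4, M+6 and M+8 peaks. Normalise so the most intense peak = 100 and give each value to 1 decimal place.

The 4 Cl atoms are independent, so intensities follow the terms of (0.7576 + 0.2424)^4.
P(M) = 0.7576^4 = 0.329428
P(M+2) = 4 × 0.7576^3 × 0.2424^1 = 0.421612
P(M+4) = 6 × 0.7576^2 × 0.2424^2 = 0.202347
P(M+6) = 4 × 0.7576^1 × 0.2424^3 = 0.043162
P(M+8) = 0.2424^4 = 0.003452
The M+2 peak is largest (0.421612); scaling to 100 gives 78.1 : 100.0 : 48.0 : 10.2 : 0.8.

78.1 : 100.0 : 48.0 : 10.2 : 0.8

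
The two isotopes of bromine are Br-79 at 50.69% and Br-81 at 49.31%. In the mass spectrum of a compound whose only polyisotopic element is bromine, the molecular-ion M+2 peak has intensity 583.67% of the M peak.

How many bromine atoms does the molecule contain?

For n independent Br atoms, I(M+2)/I(M) = n · (abundance Br-81) / (abundance Br-79) = n · 0.4931/0.5069.
n = 5.8367 × 0.5069/0.4931 = 6.00 ≈ 6

6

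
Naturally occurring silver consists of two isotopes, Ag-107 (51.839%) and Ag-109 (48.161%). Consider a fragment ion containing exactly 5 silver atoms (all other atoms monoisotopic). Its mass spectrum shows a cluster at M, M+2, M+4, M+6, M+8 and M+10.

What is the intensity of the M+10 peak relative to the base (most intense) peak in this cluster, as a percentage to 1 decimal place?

Term probabilities: M 0.0374, M+2 0.1739, M+4 0.3231, M+6 0.3002, M+8 0.1394, M+10 0.0259. Base peak = M+4.
P(M+4) = C(5,2) × 0.51839^3 × 0.48161^2 = 10 × 0.13930601 × 0.23194819 = 0.323118 (base)
P(M+10) = C(5,5) × 0.51839^0 × 0.48161^5 = 1 × 1.0000 × 0.0259106 = 0.025911
Relative intensity = 0.025911 / 0.323118 × 100 = 8.0

8.0%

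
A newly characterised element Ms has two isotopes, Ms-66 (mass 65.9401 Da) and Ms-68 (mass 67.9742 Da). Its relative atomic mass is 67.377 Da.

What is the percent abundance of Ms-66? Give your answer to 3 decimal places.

29.359%

Let x be the fractional abundance of Ms-66; then Ms-68 has abundance 1 − x.
65.9401·x + 67.9742·(1 − x) = 67.377
(65.9401 − 67.9742)·x = 67.377 − 67.9742
x = -0.5972 / -2.0341 = 0.29359 → 29.359% Ms-66, 70.641% Ms-68.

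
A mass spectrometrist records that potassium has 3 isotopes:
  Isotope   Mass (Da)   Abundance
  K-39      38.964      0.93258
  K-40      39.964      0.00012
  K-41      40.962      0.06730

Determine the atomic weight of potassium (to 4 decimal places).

Average mass = Σ (abundance × isotope mass) = 0.93258 × 38.964 + 0.00012 × 39.964 + 0.06730 × 40.962
= 36.33705 + 0.00480 + 2.75674 = 39.09859 Da

39.0986 Da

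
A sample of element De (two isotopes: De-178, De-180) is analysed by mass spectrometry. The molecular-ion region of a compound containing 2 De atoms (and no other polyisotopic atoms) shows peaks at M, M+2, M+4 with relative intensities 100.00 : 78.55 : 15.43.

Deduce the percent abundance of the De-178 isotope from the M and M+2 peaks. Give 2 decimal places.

If p is the fraction of De that is De-178, then I(M+2)/I(M) = [C(2,1)·p^1·(1−p)] / p^2 = 2·(1−p)/p = 78.55/100.00 = 0.7855
(1−p)/p = 0.7855/2 = 0.3927  ⇒  p = 1/(1 + 0.3927) = 0.7180
De-178: 71.80%, De-180: 28.20%.

71.80%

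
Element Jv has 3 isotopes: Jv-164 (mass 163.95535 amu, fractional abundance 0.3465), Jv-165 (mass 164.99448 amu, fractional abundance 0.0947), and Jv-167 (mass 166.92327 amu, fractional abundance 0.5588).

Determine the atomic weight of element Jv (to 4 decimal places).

165.7122 amu

Ar = Σ fᵢ·mᵢ = 0.3465 × 163.95535 + 0.0947 × 164.99448 + 0.5588 × 166.92327
= 56.810529 + 15.624977 + 93.276723 = 165.712229 amu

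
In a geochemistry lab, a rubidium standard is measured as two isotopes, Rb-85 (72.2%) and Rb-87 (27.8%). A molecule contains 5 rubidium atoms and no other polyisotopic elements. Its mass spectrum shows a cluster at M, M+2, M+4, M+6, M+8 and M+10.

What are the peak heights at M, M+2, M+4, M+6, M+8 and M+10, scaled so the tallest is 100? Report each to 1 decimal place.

51.9 : 100.0 : 77.0 : 29.7 : 5.7 : 0.4

Each Rb atom is independently Rb-85 (p = 0.722) or Rb-87 (q = 0.278); the cluster is the binomial expansion (p + q)^5.
P(M) = 0.722^5 = 0.196194
P(M+2) = 5 × 0.722^4 × 0.278^1 = 0.377714
P(M+4) = 10 × 0.722^3 × 0.278^2 = 0.290872
P(M+6) = 10 × 0.722^2 × 0.278^3 = 0.111998
P(M+8) = 5 × 0.722^1 × 0.278^4 = 0.021562
P(M+10) = 0.278^5 = 0.001660
The M+2 peak is largest (0.377714); scaling to 100 gives 51.9 : 100.0 : 77.0 : 29.7 : 5.7 : 0.4.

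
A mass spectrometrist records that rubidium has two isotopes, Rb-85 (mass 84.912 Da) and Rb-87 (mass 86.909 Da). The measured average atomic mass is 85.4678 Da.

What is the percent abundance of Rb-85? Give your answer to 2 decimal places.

Let x be the fractional abundance of Rb-85; then Rb-87 has abundance 1 − x.
84.912·x + 86.909·(1 − x) = 85.4678
(84.912 − 86.909)·x = 85.4678 − 86.909
x = -1.4412 / -1.997 = 0.72168 → 72.17% Rb-85, 27.83% Rb-87.

72.17%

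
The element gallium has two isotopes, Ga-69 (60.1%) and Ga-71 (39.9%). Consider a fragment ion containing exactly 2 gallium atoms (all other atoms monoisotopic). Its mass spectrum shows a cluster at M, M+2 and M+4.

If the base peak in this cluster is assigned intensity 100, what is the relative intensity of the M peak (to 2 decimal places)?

(0.601 + 0.399)^2 gives M 0.3612, M+2 0.4796, M+4 0.1592; the largest is M+2.
P(M+2) = C(2,1) × 0.601^1 × 0.399^1 = 2 × 0.6010 × 0.3990 = 0.479598 (base)
P(M) = C(2,0) × 0.601^2 × 0.399^0 = 1 × 0.361201 × 1.0000 = 0.361201
Relative intensity = 0.361201 / 0.479598 × 100 = 75.31

75.31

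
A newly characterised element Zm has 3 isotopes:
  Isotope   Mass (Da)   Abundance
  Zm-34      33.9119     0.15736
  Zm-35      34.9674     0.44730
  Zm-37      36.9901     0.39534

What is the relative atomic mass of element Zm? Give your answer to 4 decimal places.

35.6010 Da

The abundance-weighted mean is 0.15736 × 33.9119 + 0.44730 × 34.9674 + 0.39534 × 36.9901
= 5.33638 + 15.64092 + 14.62367 = 35.60097 Da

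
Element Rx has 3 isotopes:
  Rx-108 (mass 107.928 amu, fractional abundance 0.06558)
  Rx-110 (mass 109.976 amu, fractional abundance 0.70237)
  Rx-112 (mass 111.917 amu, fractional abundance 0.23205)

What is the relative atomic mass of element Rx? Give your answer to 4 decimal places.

The abundance-weighted mean is 0.06558 × 107.928 + 0.70237 × 109.976 + 0.23205 × 111.917
= 7.07792 + 77.24384 + 25.97034 = 110.29210 amu

110.2921 amu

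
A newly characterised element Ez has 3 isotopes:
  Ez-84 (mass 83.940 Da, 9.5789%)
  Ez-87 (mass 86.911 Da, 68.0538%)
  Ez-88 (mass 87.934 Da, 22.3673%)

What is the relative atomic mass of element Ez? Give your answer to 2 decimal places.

The abundance-weighted mean is 0.095789 × 83.940 + 0.680538 × 86.911 + 0.223673 × 87.934
= 8.0405 + 59.1462 + 19.6685 = 86.8552 Da

86.86 Da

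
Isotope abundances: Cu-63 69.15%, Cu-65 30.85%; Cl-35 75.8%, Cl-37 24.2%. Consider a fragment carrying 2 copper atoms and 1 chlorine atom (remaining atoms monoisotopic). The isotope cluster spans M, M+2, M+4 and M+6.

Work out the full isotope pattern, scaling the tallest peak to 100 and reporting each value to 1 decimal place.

Copper pattern (n=2): 0.47817225 : 0.4266555 : 0.09517225
Chlorine pattern (n=1): 0.7580 : 0.2420
Convolve the two distributions (both contribute in 2-u steps):
  M: 0.47817225×0.7580 = 0.362455
  M+2: 0.47817225×0.2420 + 0.4266555×0.7580 = 0.439123
  M+4: 0.4266555×0.2420 + 0.09517225×0.7580 = 0.175391
  M+6: 0.09517225×0.2420 = 0.023032
Scale to base peak (0.439123) = 100: 82.5 : 100.0 : 39.9 : 5.2

82.5 : 100.0 : 39.9 : 5.2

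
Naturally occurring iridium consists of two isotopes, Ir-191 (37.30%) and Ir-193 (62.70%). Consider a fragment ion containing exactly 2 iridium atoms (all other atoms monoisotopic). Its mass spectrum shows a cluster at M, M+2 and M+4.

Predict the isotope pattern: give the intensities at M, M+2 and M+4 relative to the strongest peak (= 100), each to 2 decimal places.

Each Ir atom is independently Ir-191 (p = 0.3730) or Ir-193 (q = 0.6270); the cluster is the binomial expansion (p + q)^2.
P(M) = 0.3730^2 = 0.139129
P(M+2) = 2 × 0.3730^1 × 0.6270^1 = 0.467742
P(M+4) = 0.6270^2 = 0.393129
The M+2 peak is largest (0.467742); scaling to 100 gives 29.74 : 100.00 : 84.05.

29.74 : 100.00 : 84.05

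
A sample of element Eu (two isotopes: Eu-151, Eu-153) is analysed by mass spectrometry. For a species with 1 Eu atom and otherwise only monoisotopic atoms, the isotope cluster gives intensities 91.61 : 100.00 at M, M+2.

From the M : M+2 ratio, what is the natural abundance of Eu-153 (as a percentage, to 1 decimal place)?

52.2%

If p is the fraction of Eu that is Eu-151, then I(M+2)/I(M) = [C(1,1)·p^0·(1−p)] / p^1 = 1·(1−p)/p = 100.00/91.61 = 1.0916
(1−p)/p = 1.0916/1 = 1.0916  ⇒  p = 1/(1 + 1.0916) = 0.4781
Eu-151: 47.8%, Eu-153: 52.2%.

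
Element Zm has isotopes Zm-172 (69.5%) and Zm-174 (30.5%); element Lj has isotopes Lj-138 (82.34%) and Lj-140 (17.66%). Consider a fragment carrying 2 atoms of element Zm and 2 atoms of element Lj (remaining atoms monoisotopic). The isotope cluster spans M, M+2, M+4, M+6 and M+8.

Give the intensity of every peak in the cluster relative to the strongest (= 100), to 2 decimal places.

Element Zm pattern (n=2): 0.483025 : 0.42395 : 0.093025
Element Lj pattern (n=2): 0.67798756 : 0.29082488 : 0.03118756
Convolve the two distributions (both contribute in 2-u steps):
  M: 0.483025×0.67798756 = 0.327485
  M+2: 0.483025×0.29082488 + 0.42395×0.67798756 = 0.427909
  M+4: 0.483025×0.03118756 + 0.42395×0.29082488 + 0.093025×0.67798756 = 0.201429
  M+6: 0.42395×0.03118756 + 0.093025×0.29082488 = 0.040276
  M+8: 0.093025×0.03118756 = 0.002901
Scale to base peak (0.427909) = 100: 76.53 : 100.00 : 47.07 : 9.41 : 0.68

76.53 : 100.00 : 47.07 : 9.41 : 0.68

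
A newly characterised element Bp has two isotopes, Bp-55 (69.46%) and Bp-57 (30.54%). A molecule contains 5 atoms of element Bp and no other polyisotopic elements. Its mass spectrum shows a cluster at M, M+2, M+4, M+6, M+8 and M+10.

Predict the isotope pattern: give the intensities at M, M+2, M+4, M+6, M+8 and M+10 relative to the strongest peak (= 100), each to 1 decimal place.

45.5 : 100.0 : 87.9 : 38.7 : 8.5 : 0.7

Expanding (0.6946 + 0.3054)^5:
P(M) = 0.6946^5 = 0.161687
P(M+2) = 5 × 0.6946^4 × 0.3054^1 = 0.355450
P(M+4) = 10 × 0.6946^3 × 0.3054^2 = 0.312566
P(M+6) = 10 × 0.6946^2 × 0.3054^3 = 0.137428
P(M+8) = 5 × 0.6946^1 × 0.3054^4 = 0.030212
P(M+10) = 0.3054^5 = 0.002657
The M+2 peak is largest (0.355450); scaling to 100 gives 45.5 : 100.0 : 87.9 : 38.7 : 8.5 : 0.7.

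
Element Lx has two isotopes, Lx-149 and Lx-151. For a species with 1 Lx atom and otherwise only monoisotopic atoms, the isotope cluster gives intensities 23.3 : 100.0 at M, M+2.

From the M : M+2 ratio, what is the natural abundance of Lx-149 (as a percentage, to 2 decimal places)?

18.90%

Let p = fractional abundance of Lx-149. I(M+2)/I(M) = [C(1,1)·p^0·(1−p)] / p^1 = 1·(1−p)/p = 100.0/23.3 = 4.2918
(1−p)/p = 4.2918/1 = 4.2918  ⇒  p = 1/(1 + 4.2918) = 0.1890
Lx-149: 18.90%, Lx-151: 81.10%.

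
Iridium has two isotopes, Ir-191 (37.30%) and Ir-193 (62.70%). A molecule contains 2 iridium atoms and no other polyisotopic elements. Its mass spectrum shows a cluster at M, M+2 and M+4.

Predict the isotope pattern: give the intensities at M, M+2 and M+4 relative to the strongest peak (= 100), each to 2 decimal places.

Each Ir atom is independently Ir-191 (p = 0.3730) or Ir-193 (q = 0.6270); the cluster is the binomial expansion (p + q)^2.
P(M) = 0.3730^2 = 0.139129
P(M+2) = 2 × 0.3730^1 × 0.6270^1 = 0.467742
P(M+4) = 0.6270^2 = 0.393129
The M+2 peak is largest (0.467742); scaling to 100 gives 29.74 : 100.00 : 84.05.

29.74 : 100.00 : 84.05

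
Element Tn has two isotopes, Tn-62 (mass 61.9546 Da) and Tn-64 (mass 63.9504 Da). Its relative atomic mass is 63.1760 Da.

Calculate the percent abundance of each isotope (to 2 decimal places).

Tn-62: 38.80%, Tn-64: 61.20%

Writing the weighted mean with unknown fraction x of Tn-62:
61.9546·x + 63.9504·(1 − x) = 63.1760
(61.9546 − 63.9504)·x = 63.1760 − 63.9504
x = -0.7744 / -1.9958 = 0.38801 → 38.80% Tn-62, 61.20% Tn-64.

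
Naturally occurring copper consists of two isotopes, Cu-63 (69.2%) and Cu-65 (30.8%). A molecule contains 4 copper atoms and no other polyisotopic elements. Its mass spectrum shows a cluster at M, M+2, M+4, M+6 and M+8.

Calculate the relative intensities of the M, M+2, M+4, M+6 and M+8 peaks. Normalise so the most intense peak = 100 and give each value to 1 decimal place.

56.2 : 100.0 : 66.8 : 19.8 : 2.2

Expanding (0.692 + 0.308)^4:
P(M) = 0.692^4 = 0.229311
P(M+2) = 4 × 0.692^3 × 0.308^1 = 0.408253
P(M+4) = 6 × 0.692^2 × 0.308^2 = 0.272562
P(M+6) = 4 × 0.692^1 × 0.308^3 = 0.080876
P(M+8) = 0.308^4 = 0.008999
The M+2 peak is largest (0.408253); scaling to 100 gives 56.2 : 100.0 : 66.8 : 19.8 : 2.2.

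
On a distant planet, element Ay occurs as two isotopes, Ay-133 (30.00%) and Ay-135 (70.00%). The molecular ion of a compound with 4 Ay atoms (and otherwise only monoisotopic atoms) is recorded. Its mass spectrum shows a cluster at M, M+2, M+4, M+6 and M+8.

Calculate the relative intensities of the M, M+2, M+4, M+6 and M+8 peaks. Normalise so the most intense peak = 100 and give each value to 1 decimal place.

2.0 : 18.4 : 64.3 : 100.0 : 58.3

Each Ay atom is independently Ay-133 (p = 0.3000) or Ay-135 (q = 0.7000); the cluster is the binomial expansion (p + q)^4.
P(M) = 0.3000^4 = 0.008100
P(M+2) = 4 × 0.3000^3 × 0.7000^1 = 0.075600
P(M+4) = 6 × 0.3000^2 × 0.7000^2 = 0.264600
P(M+6) = 4 × 0.3000^1 × 0.7000^3 = 0.411600
P(M+8) = 0.7000^4 = 0.240100
The M+6 peak is largest (0.411600); scaling to 100 gives 2.0 : 18.4 : 64.3 : 100.0 : 58.3.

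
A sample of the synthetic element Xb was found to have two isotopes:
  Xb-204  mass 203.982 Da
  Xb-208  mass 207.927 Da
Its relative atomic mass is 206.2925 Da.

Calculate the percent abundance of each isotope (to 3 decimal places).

Writing the weighted mean with unknown fraction x of Xb-204:
203.982·x + 207.927·(1 − x) = 206.2925
(203.982 − 207.927)·x = 206.2925 − 207.927
x = -1.6345 / -3.945 = 0.41432 → 41.432% Xb-204, 58.568% Xb-208.

Xb-204: 41.432%, Xb-208: 58.568%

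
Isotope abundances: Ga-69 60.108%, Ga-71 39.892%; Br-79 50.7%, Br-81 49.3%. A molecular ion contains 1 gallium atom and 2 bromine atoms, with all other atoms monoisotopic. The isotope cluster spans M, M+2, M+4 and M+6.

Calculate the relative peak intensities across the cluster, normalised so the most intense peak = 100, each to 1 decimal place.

Gallium pattern (n=1): 0.60108 : 0.39892
Bromine pattern (n=2): 0.257049 : 0.499902 : 0.243049
Convolve the two distributions (both contribute in 2-u steps):
  M: 0.60108×0.257049 = 0.154507
  M+2: 0.60108×0.499902 + 0.39892×0.257049 = 0.403023
  M+4: 0.60108×0.243049 + 0.39892×0.499902 = 0.345513
  M+6: 0.39892×0.243049 = 0.096957
Scale to base peak (0.403023) = 100: 38.3 : 100.0 : 85.7 : 24.1

38.3 : 100.0 : 85.7 : 24.1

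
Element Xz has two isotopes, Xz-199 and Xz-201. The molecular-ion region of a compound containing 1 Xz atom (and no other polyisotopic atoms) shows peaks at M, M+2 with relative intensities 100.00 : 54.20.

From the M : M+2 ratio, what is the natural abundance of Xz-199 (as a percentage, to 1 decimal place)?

64.9%

Write p for the Xz-199 fraction. I(M+2)/I(M) = [C(1,1)·p^0·(1−p)] / p^1 = 1·(1−p)/p = 54.20/100.00 = 0.5420
(1−p)/p = 0.5420/1 = 0.5420  ⇒  p = 1/(1 + 0.5420) = 0.6485
Xz-199: 64.9%, Xz-201: 35.1%.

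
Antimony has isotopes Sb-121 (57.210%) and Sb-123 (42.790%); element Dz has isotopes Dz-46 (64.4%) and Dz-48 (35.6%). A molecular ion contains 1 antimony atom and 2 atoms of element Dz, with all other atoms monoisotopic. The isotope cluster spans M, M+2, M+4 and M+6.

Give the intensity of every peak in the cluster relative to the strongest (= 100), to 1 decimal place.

Antimony pattern (n=1): 0.5721 : 0.4279
Element Dz pattern (n=2): 0.414736 : 0.458528 : 0.126736
Convolve the two distributions (both contribute in 2-u steps):
  M: 0.5721×0.414736 = 0.237270
  M+2: 0.5721×0.458528 + 0.4279×0.414736 = 0.439789
  M+4: 0.5721×0.126736 + 0.4279×0.458528 = 0.268710
  M+6: 0.4279×0.126736 = 0.054230
Scale to base peak (0.439789) = 100: 54.0 : 100.0 : 61.1 : 12.3

54.0 : 100.0 : 61.1 : 12.3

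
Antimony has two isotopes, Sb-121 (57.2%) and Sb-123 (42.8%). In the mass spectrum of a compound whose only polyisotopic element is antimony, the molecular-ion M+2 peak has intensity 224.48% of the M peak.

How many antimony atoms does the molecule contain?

3

The M+2/M ratio from n Sb atoms is n · q/p = n · 0.428/0.572.
n = 2.2448 × 0.572/0.428 = 3.00 ≈ 3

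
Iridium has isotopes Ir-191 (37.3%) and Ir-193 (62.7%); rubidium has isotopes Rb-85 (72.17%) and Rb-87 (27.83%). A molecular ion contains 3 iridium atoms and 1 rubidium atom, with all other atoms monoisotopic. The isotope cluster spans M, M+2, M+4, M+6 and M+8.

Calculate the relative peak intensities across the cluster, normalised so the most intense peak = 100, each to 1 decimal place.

9.6 : 52.1 : 100.0 : 76.9 : 17.6

Iridium pattern (n=3): 0.05189512 : 0.26170165 : 0.43991135 : 0.24649188
Rubidium pattern (n=1): 0.7217 : 0.2783
Convolve the two distributions (both contribute in 2-u steps):
  M: 0.05189512×0.7217 = 0.037453
  M+2: 0.05189512×0.2783 + 0.26170165×0.7217 = 0.203312
  M+4: 0.26170165×0.2783 + 0.43991135×0.7217 = 0.390316
  M+6: 0.43991135×0.2783 + 0.24649188×0.7217 = 0.300321
  M+8: 0.24649188×0.2783 = 0.068599
Scale to base peak (0.390316) = 100: 9.6 : 52.1 : 100.0 : 76.9 : 17.6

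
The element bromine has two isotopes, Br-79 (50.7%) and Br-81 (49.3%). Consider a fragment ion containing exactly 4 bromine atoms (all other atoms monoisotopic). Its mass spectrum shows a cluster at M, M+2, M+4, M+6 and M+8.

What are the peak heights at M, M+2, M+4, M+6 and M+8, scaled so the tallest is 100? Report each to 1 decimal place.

The 4 Br atoms are independent, so intensities follow the terms of (0.507 + 0.493)^4.
P(M) = 0.507^4 = 0.066074
P(M+2) = 4 × 0.507^3 × 0.493^1 = 0.256999
P(M+4) = 6 × 0.507^2 × 0.493^2 = 0.374853
P(M+6) = 4 × 0.507^1 × 0.493^3 = 0.243001
P(M+8) = 0.493^4 = 0.059073
The M+4 peak is largest (0.374853); scaling to 100 gives 17.6 : 68.6 : 100.0 : 64.8 : 15.8.

17.6 : 68.6 : 100.0 : 64.8 : 15.8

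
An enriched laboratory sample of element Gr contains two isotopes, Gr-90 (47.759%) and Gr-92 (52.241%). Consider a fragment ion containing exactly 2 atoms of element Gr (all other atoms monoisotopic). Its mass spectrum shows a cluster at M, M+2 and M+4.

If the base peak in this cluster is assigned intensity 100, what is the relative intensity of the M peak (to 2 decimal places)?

45.71

Term probabilities: M 0.2281, M+2 0.4990, M+4 0.2729. Base peak = M+2.
P(M+2) = C(2,1) × 0.47759^1 × 0.52241^1 = 2 × 0.47759 × 0.52241 = 0.498996 (base)
P(M) = C(2,0) × 0.47759^2 × 0.52241^0 = 1 × 0.22809221 × 1.0000 = 0.228092
Relative intensity = 0.228092 / 0.498996 × 100 = 45.71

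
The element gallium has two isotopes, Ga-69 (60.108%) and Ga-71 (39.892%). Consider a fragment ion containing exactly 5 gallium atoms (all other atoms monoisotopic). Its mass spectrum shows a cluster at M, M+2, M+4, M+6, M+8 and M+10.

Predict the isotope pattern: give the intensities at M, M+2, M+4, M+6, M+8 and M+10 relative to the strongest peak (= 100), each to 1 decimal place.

22.7 : 75.3 : 100.0 : 66.4 : 22.0 : 2.9

Each Ga atom is independently Ga-69 (p = 0.60108) or Ga-71 (q = 0.39892); the cluster is the binomial expansion (p + q)^5.
P(M) = 0.60108^5 = 0.078462
P(M+2) = 5 × 0.60108^4 × 0.39892^1 = 0.260366
P(M+4) = 10 × 0.60108^3 × 0.39892^2 = 0.345596
P(M+6) = 10 × 0.60108^2 × 0.39892^3 = 0.229362
P(M+8) = 5 × 0.60108^1 × 0.39892^4 = 0.076111
P(M+10) = 0.39892^5 = 0.010103
The M+4 peak is largest (0.345596); scaling to 100 gives 22.7 : 75.3 : 100.0 : 66.4 : 22.0 : 2.9.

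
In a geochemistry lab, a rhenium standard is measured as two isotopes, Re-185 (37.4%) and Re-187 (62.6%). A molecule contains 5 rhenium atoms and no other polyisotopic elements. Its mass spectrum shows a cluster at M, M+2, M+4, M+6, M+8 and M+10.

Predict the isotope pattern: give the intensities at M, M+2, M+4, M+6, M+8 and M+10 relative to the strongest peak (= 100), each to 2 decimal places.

2.13 : 17.85 : 59.74 : 100.00 : 83.69 : 28.02

Expanding (0.374 + 0.626)^5:
P(M) = 0.374^5 = 0.007317
P(M+2) = 5 × 0.374^4 × 0.626^1 = 0.061239
P(M+4) = 10 × 0.374^3 × 0.626^2 = 0.205005
P(M+6) = 10 × 0.374^2 × 0.626^3 = 0.343136
P(M+8) = 5 × 0.374^1 × 0.626^4 = 0.287170
P(M+10) = 0.626^5 = 0.096133
The M+6 peak is largest (0.343136); scaling to 100 gives 2.13 : 17.85 : 59.74 : 100.00 : 83.69 : 28.02.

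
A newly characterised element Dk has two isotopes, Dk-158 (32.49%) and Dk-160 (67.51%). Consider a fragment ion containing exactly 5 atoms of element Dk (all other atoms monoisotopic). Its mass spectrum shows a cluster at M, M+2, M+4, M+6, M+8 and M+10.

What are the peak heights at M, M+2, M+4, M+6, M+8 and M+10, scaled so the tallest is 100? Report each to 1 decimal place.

Expanding (0.3249 + 0.6751)^5:
P(M) = 0.3249^5 = 0.003620
P(M+2) = 5 × 0.3249^4 × 0.6751^1 = 0.037613
P(M+4) = 10 × 0.3249^3 × 0.6751^2 = 0.156309
P(M+6) = 10 × 0.3249^2 × 0.6751^3 = 0.324791
P(M+8) = 5 × 0.3249^1 × 0.6751^4 = 0.337437
P(M+10) = 0.6751^5 = 0.140230
The M+8 peak is largest (0.337437); scaling to 100 gives 1.1 : 11.1 : 46.3 : 96.3 : 100.0 : 41.6.

1.1 : 11.1 : 46.3 : 96.3 : 100.0 : 41.6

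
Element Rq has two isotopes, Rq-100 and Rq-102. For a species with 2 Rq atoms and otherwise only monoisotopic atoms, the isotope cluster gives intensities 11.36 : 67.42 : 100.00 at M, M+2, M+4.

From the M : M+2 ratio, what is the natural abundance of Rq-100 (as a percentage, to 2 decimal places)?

25.21%

If p is the fraction of Rq that is Rq-100, then I(M+2)/I(M) = [C(2,1)·p^1·(1−p)] / p^2 = 2·(1−p)/p = 67.42/11.36 = 5.9349
(1−p)/p = 5.9349/2 = 2.9674  ⇒  p = 1/(1 + 2.9674) = 0.2521
Rq-100: 25.21%, Rq-102: 74.79%.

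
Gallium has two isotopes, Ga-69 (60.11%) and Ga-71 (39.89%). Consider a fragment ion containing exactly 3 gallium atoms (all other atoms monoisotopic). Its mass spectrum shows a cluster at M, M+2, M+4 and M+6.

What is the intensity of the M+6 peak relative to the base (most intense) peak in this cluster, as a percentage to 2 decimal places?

Binomial terms of (0.6011 + 0.3989)^3: M 0.2172, M+2 0.4324, M+4 0.2869, M+6 0.0635 → M+2 is the base peak.
P(M+2) = C(3,1) × 0.6011^2 × 0.3989^1 = 3 × 0.36132121 × 0.3989 = 0.432393 (base)
P(M+6) = C(3,3) × 0.6011^0 × 0.3989^3 = 1 × 1.0000 × 0.06347345 = 0.063473
Relative intensity = 0.063473 / 0.432393 × 100 = 14.68

14.68%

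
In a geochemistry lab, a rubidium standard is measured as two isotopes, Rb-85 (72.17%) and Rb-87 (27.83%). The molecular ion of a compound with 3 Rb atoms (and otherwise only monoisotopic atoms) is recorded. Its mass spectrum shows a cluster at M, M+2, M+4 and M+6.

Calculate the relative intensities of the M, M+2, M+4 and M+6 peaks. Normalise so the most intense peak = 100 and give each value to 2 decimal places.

86.44 : 100.00 : 38.56 : 4.96

Each Rb atom is independently Rb-85 (p = 0.7217) or Rb-87 (q = 0.2783); the cluster is the binomial expansion (p + q)^3.
P(M) = 0.7217^3 = 0.375898
P(M+2) = 3 × 0.7217^2 × 0.2783^1 = 0.434858
P(M+4) = 3 × 0.7217^1 × 0.2783^2 = 0.167689
P(M+6) = 0.2783^3 = 0.021555
The M+2 peak is largest (0.434858); scaling to 100 gives 86.44 : 100.00 : 38.56 : 4.96.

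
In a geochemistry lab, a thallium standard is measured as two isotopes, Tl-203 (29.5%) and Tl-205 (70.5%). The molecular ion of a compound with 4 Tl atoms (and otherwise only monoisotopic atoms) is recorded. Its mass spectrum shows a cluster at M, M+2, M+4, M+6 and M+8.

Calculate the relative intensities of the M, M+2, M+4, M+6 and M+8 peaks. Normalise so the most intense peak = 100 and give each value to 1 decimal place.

1.8 : 17.5 : 62.8 : 100.0 : 59.7

Expanding (0.295 + 0.705)^4:
P(M) = 0.295^4 = 0.007573
P(M+2) = 4 × 0.295^3 × 0.705^1 = 0.072396
P(M+4) = 6 × 0.295^2 × 0.705^2 = 0.259522
P(M+6) = 4 × 0.295^1 × 0.705^3 = 0.413475
P(M+8) = 0.705^4 = 0.247034
The M+6 peak is largest (0.413475); scaling to 100 gives 1.8 : 17.5 : 62.8 : 100.0 : 59.7.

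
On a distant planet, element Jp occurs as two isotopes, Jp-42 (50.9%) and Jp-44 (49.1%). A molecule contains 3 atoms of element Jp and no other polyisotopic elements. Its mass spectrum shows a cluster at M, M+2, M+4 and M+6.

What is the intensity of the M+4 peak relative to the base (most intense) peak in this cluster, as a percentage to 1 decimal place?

96.5%

Binomial terms of (0.509 + 0.491)^3: M 0.1319, M+2 0.3816, M+4 0.3681, M+6 0.1184 → M+2 is the base peak.
P(M+2) = C(3,1) × 0.509^2 × 0.491^1 = 3 × 0.259081 × 0.4910 = 0.381626 (base)
P(M+4) = C(3,2) × 0.509^1 × 0.491^2 = 3 × 0.5090 × 0.241081 = 0.368131
Relative intensity = 0.368131 / 0.381626 × 100 = 96.5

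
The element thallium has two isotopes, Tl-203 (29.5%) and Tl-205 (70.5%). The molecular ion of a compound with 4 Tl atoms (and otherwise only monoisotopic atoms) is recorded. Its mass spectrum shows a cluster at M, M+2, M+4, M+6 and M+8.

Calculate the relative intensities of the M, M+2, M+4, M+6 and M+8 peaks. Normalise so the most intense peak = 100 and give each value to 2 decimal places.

Each Tl atom is independently Tl-203 (p = 0.295) or Tl-205 (q = 0.705); the cluster is the binomial expansion (p + q)^4.
P(M) = 0.295^4 = 0.007573
P(M+2) = 4 × 0.295^3 × 0.705^1 = 0.072396
P(M+4) = 6 × 0.295^2 × 0.705^2 = 0.259522
P(M+6) = 4 × 0.295^1 × 0.705^3 = 0.413475
P(M+8) = 0.705^4 = 0.247034
The M+6 peak is largest (0.413475); scaling to 100 gives 1.83 : 17.51 : 62.77 : 100.00 : 59.75.

1.83 : 17.51 : 62.77 : 100.00 : 59.75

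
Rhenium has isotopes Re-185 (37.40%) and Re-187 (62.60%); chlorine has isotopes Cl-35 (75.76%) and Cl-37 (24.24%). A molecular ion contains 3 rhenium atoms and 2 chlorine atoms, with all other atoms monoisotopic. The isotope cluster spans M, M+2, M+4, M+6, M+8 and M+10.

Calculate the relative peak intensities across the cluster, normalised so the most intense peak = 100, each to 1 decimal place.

8.5 : 48.3 : 100.0 : 90.3 : 32.9 : 4.1

Rhenium pattern (n=3): 0.05231362 : 0.26268713 : 0.43968487 : 0.24531438
Chlorine pattern (n=2): 0.57395776 : 0.36728448 : 0.05875776
Convolve the two distributions (both contribute in 2-u steps):
  M: 0.05231362×0.57395776 = 0.030026
  M+2: 0.05231362×0.36728448 + 0.26268713×0.57395776 = 0.169985
  M+4: 0.05231362×0.05875776 + 0.26268713×0.36728448 + 0.43968487×0.57395776 = 0.351915
  M+6: 0.26268713×0.05875776 + 0.43968487×0.36728448 + 0.24531438×0.57395776 = 0.317724
  M+8: 0.43968487×0.05875776 + 0.24531438×0.36728448 = 0.115935
  M+10: 0.24531438×0.05875776 = 0.014414
Scale to base peak (0.351915) = 100: 8.5 : 48.3 : 100.0 : 90.3 : 32.9 : 4.1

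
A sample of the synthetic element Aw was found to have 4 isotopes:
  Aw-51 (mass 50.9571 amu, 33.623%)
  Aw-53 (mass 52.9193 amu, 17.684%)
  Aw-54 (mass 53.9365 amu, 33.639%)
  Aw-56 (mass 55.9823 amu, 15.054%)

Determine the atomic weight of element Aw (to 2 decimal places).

Ar = Σ fᵢ·mᵢ = 0.33623 × 50.9571 + 0.17684 × 52.9193 + 0.33639 × 53.9365 + 0.15054 × 55.9823
= 17.13331 + 9.35825 + 18.14370 + 8.42758 = 53.06284 amu

53.06 amu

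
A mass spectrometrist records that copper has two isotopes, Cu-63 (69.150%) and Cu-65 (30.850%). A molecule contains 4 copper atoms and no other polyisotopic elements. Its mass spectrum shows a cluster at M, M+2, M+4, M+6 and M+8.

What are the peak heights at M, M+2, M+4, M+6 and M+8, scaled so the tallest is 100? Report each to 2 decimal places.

56.04 : 100.00 : 66.92 : 19.90 : 2.22

Expanding (0.69150 + 0.30850)^4:
P(M) = 0.69150^4 = 0.228649
P(M+2) = 4 × 0.69150^3 × 0.30850^1 = 0.408030
P(M+4) = 6 × 0.69150^2 × 0.30850^2 = 0.273052
P(M+6) = 4 × 0.69150^1 × 0.30850^3 = 0.081212
P(M+8) = 0.30850^4 = 0.009058
The M+2 peak is largest (0.408030); scaling to 100 gives 56.04 : 100.00 : 66.92 : 19.90 : 2.22.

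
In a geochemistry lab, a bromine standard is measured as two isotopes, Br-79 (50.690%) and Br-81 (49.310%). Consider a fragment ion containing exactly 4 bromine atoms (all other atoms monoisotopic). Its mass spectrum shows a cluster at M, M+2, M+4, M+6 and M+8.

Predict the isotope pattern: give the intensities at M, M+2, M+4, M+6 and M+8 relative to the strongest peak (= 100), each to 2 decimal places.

17.61 : 68.53 : 100.00 : 64.85 : 15.77

Each Br atom is independently Br-79 (p = 0.50690) or Br-81 (q = 0.49310); the cluster is the binomial expansion (p + q)^4.
P(M) = 0.50690^4 = 0.066022
P(M+2) = 4 × 0.50690^3 × 0.49310^1 = 0.256899
P(M+4) = 6 × 0.50690^2 × 0.49310^2 = 0.374857
P(M+6) = 4 × 0.50690^1 × 0.49310^3 = 0.243101
P(M+8) = 0.49310^4 = 0.059121
The M+4 peak is largest (0.374857); scaling to 100 gives 17.61 : 68.53 : 100.00 : 64.85 : 15.77.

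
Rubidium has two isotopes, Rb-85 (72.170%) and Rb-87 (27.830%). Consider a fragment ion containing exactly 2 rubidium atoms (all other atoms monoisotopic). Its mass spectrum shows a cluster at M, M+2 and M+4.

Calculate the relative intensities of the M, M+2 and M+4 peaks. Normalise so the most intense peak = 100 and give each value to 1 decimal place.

100.0 : 77.1 : 14.9

Each Rb atom is independently Rb-85 (p = 0.72170) or Rb-87 (q = 0.27830); the cluster is the binomial expansion (p + q)^2.
P(M) = 0.72170^2 = 0.520851
P(M+2) = 2 × 0.72170^1 × 0.27830^1 = 0.401698
P(M+4) = 0.27830^2 = 0.077451
The M peak is largest (0.520851); scaling to 100 gives 100.0 : 77.1 : 14.9.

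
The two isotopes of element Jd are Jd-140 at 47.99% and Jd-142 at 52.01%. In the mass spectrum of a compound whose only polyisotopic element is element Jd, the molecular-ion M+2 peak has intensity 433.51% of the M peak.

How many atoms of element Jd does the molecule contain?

With n Jd atoms, P(M+2)/P(M) = C(n,1)·p^(n−1)q / p^n = n·q/p = n · 0.5201/0.4799.
n = 4.3351 × 0.4799/0.5201 = 4.00 ≈ 4

4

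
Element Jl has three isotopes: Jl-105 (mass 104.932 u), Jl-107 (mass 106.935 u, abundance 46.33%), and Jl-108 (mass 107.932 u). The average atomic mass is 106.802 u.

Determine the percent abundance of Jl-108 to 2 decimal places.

31.40%

Let x and y be the fractions of Jl-105 and Jl-108. Then x + y = 1 − 0.4633 = 0.5367 and 104.932x + 107.932y = 106.802 − 0.4633×106.935 = 57.2590145.
Substituting: 104.932x + 107.932(0.5367 − x) = 57.2590145
(104.932 − 107.932)x = -0.6680899  ⇒  x = 0.22270, y = 0.31400
Jl-105: 22.27%, Jl-108: 31.40%.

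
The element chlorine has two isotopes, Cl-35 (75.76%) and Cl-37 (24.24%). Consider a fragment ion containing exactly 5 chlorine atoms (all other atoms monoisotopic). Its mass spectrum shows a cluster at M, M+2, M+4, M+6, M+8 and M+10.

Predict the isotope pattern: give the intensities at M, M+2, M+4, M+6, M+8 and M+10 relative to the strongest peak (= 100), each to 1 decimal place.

Each Cl atom is independently Cl-35 (p = 0.7576) or Cl-37 (q = 0.2424); the cluster is the binomial expansion (p + q)^5.
P(M) = 0.7576^5 = 0.249574
P(M+2) = 5 × 0.7576^4 × 0.2424^1 = 0.399266
P(M+4) = 10 × 0.7576^3 × 0.2424^2 = 0.255497
P(M+6) = 10 × 0.7576^2 × 0.2424^3 = 0.081748
P(M+8) = 5 × 0.7576^1 × 0.2424^4 = 0.013078
P(M+10) = 0.2424^5 = 0.000837
The M+2 peak is largest (0.399266); scaling to 100 gives 62.5 : 100.0 : 64.0 : 20.5 : 3.3 : 0.2.

62.5 : 100.0 : 64.0 : 20.5 : 3.3 : 0.2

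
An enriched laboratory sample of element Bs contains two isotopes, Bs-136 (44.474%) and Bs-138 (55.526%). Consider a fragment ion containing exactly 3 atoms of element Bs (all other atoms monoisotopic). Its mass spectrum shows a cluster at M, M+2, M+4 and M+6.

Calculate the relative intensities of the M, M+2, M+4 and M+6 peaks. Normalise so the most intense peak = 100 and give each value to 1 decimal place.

21.4 : 80.1 : 100.0 : 41.6

Expanding (0.44474 + 0.55526)^3:
P(M) = 0.44474^3 = 0.087967
P(M+2) = 3 × 0.44474^2 × 0.55526^1 = 0.329481
P(M+4) = 3 × 0.44474^1 × 0.55526^2 = 0.411358
P(M+6) = 0.55526^3 = 0.171194
The M+4 peak is largest (0.411358); scaling to 100 gives 21.4 : 80.1 : 100.0 : 41.6.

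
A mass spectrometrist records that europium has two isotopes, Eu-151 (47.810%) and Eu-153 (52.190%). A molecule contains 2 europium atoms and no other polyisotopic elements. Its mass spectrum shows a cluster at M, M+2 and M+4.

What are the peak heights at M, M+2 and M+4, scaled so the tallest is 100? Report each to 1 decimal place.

Each Eu atom is independently Eu-151 (p = 0.47810) or Eu-153 (q = 0.52190); the cluster is the binomial expansion (p + q)^2.
P(M) = 0.47810^2 = 0.228580
P(M+2) = 2 × 0.47810^1 × 0.52190^1 = 0.499041
P(M+4) = 0.52190^2 = 0.272380
The M+2 peak is largest (0.499041); scaling to 100 gives 45.8 : 100.0 : 54.6.

45.8 : 100.0 : 54.6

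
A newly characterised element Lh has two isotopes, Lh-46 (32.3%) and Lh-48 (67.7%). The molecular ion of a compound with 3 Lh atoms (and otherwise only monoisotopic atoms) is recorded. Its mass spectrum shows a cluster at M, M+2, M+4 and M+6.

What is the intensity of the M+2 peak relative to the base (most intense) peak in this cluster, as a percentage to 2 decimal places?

47.71%

(0.323 + 0.677)^3 gives M 0.0337, M+2 0.2119, M+4 0.4441, M+6 0.3103; the largest is M+4.
P(M+4) = C(3,2) × 0.323^1 × 0.677^2 = 3 × 0.3230 × 0.458329 = 0.444121 (base)
P(M+2) = C(3,1) × 0.323^2 × 0.677^1 = 3 × 0.104329 × 0.6770 = 0.211892
Relative intensity = 0.211892 / 0.444121 × 100 = 47.71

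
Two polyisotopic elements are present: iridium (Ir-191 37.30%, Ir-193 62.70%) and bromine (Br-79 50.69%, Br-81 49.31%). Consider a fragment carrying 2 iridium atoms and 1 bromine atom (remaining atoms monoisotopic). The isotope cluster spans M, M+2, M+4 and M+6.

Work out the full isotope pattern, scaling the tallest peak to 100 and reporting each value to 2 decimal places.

Iridium pattern (n=2): 0.139129 : 0.467742 : 0.393129
Bromine pattern (n=1): 0.5069 : 0.4931
Convolve the two distributions (both contribute in 2-u steps):
  M: 0.139129×0.5069 = 0.070524
  M+2: 0.139129×0.4931 + 0.467742×0.5069 = 0.305703
  M+4: 0.467742×0.4931 + 0.393129×0.5069 = 0.429921
  M+6: 0.393129×0.4931 = 0.193852
Scale to base peak (0.429921) = 100: 16.40 : 71.11 : 100.00 : 45.09

16.40 : 71.11 : 100.00 : 45.09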